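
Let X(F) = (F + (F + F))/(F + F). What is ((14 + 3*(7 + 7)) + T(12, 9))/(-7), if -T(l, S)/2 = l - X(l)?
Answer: -5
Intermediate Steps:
X(F) = 3/2 (X(F) = (F + 2*F)/((2*F)) = (3*F)*(1/(2*F)) = 3/2)
T(l, S) = 3 - 2*l (T(l, S) = -2*(l - 1*3/2) = -2*(l - 3/2) = -2*(-3/2 + l) = 3 - 2*l)
((14 + 3*(7 + 7)) + T(12, 9))/(-7) = ((14 + 3*(7 + 7)) + (3 - 2*12))/(-7) = -((14 + 3*14) + (3 - 24))/7 = -((14 + 42) - 21)/7 = -(56 - 21)/7 = -1/7*35 = -5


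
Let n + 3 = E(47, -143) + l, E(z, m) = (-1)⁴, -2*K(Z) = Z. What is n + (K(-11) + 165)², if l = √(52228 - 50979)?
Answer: 116273/4 + √1249 ≈ 29104.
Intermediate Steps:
K(Z) = -Z/2
E(z, m) = 1
l = √1249 ≈ 35.341
n = -2 + √1249 (n = -3 + (1 + √1249) = -2 + √1249 ≈ 33.341)
n + (K(-11) + 165)² = (-2 + √1249) + (-½*(-11) + 165)² = (-2 + √1249) + (11/2 + 165)² = (-2 + √1249) + (341/2)² = (-2 + √1249) + 116281/4 = 116273/4 + √1249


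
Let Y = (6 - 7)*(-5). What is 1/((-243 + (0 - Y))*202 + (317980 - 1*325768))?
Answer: -1/57884 ≈ -1.7276e-5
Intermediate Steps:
Y = 5 (Y = -1*(-5) = 5)
1/((-243 + (0 - Y))*202 + (317980 - 1*325768)) = 1/((-243 + (0 - 1*5))*202 + (317980 - 1*325768)) = 1/((-243 + (0 - 5))*202 + (317980 - 325768)) = 1/((-243 - 5)*202 - 7788) = 1/(-248*202 - 7788) = 1/(-50096 - 7788) = 1/(-57884) = -1/57884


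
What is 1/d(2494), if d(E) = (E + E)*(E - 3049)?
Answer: -1/2768340 ≈ -3.6123e-7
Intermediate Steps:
d(E) = 2*E*(-3049 + E) (d(E) = (2*E)*(-3049 + E) = 2*E*(-3049 + E))
1/d(2494) = 1/(2*2494*(-3049 + 2494)) = 1/(2*2494*(-555)) = 1/(-2768340) = -1/2768340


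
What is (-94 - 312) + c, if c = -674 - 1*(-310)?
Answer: -770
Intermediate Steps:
c = -364 (c = -674 + 310 = -364)
(-94 - 312) + c = (-94 - 312) - 364 = -406 - 364 = -770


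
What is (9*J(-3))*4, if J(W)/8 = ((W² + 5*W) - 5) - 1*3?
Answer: -4032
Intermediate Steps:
J(W) = -64 + 8*W² + 40*W (J(W) = 8*(((W² + 5*W) - 5) - 1*3) = 8*((-5 + W² + 5*W) - 3) = 8*(-8 + W² + 5*W) = -64 + 8*W² + 40*W)
(9*J(-3))*4 = (9*(-64 + 8*(-3)² + 40*(-3)))*4 = (9*(-64 + 8*9 - 120))*4 = (9*(-64 + 72 - 120))*4 = (9*(-112))*4 = -1008*4 = -4032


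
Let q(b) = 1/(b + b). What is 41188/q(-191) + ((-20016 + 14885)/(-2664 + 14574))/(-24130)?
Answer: -4521714632747669/287388300 ≈ -1.5734e+7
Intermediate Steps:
q(b) = 1/(2*b)
41188/q(-191) + ((-20016 + 14885)/(-2664 + 14574))/(-24130) = 41188/(((½)/(-191))) + ((-20016 + 14885)/(-2664 + 14574))/(-24130) = 41188/(((½)*(-1/191))) - 5131/11910*(-1/24130) = 41188/(-1/382) - 5131*1/11910*(-1/24130) = 41188*(-382) - 5131/11910*(-1/24130) = -15733816 + 5131/287388300 = -4521714632747669/287388300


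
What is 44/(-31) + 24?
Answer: 700/31 ≈ 22.581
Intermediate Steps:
44/(-31) + 24 = -1/31*44 + 24 = -44/31 + 24 = 700/31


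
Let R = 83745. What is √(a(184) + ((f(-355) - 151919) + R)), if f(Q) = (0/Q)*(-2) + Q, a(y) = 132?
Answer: I*√68397 ≈ 261.53*I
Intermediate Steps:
f(Q) = Q (f(Q) = 0*(-2) + Q = 0 + Q = Q)
√(a(184) + ((f(-355) - 151919) + R)) = √(132 + ((-355 - 151919) + 83745)) = √(132 + (-152274 + 83745)) = √(132 - 68529) = √(-68397) = I*√68397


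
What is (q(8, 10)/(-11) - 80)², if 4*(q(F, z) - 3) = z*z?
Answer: 824464/121 ≈ 6813.8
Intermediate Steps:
q(F, z) = 3 + z²/4 (q(F, z) = 3 + (z*z)/4 = 3 + z²/4)
(q(8, 10)/(-11) - 80)² = ((3 + (¼)*10²)/(-11) - 80)² = ((3 + (¼)*100)*(-1/11) - 80)² = ((3 + 25)*(-1/11) - 80)² = (28*(-1/11) - 80)² = (-28/11 - 80)² = (-908/11)² = 824464/121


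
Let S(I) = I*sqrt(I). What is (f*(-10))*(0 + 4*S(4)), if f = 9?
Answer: -2880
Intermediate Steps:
S(I) = I**(3/2)
(f*(-10))*(0 + 4*S(4)) = (9*(-10))*(0 + 4*4**(3/2)) = -90*(0 + 4*8) = -90*(0 + 32) = -90*32 = -2880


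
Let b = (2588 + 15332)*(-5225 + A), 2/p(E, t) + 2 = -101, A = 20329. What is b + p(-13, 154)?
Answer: 27878359038/103 ≈ 2.7066e+8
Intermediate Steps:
p(E, t) = -2/103 (p(E, t) = 2/(-2 - 101) = 2/(-103) = 2*(-1/103) = -2/103)
b = 270663680 (b = (2588 + 15332)*(-5225 + 20329) = 17920*15104 = 270663680)
b + p(-13, 154) = 270663680 - 2/103 = 27878359038/103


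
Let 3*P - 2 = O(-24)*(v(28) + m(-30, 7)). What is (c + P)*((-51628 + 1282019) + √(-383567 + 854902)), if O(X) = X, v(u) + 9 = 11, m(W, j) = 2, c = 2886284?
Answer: 10653657914378/3 + 8658758*√471335/3 ≈ 3.5532e+12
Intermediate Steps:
v(u) = 2 (v(u) = -9 + 11 = 2)
P = -94/3 (P = ⅔ + (-24*(2 + 2))/3 = ⅔ + (-24*4)/3 = ⅔ + (⅓)*(-96) = ⅔ - 32 = -94/3 ≈ -31.333)
(c + P)*((-51628 + 1282019) + √(-383567 + 854902)) = (2886284 - 94/3)*((-51628 + 1282019) + √(-383567 + 854902)) = 8658758*(1230391 + √471335)/3 = 10653657914378/3 + 8658758*√471335/3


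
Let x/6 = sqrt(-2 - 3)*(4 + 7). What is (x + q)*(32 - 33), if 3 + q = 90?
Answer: -87 - 66*I*sqrt(5) ≈ -87.0 - 147.58*I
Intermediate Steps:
q = 87 (q = -3 + 90 = 87)
x = 66*I*sqrt(5) (x = 6*(sqrt(-2 - 3)*(4 + 7)) = 6*(sqrt(-5)*11) = 6*((I*sqrt(5))*11) = 6*(11*I*sqrt(5)) = 66*I*sqrt(5) ≈ 147.58*I)
(x + q)*(32 - 33) = (66*I*sqrt(5) + 87)*(32 - 33) = (87 + 66*I*sqrt(5))*(-1) = -87 - 66*I*sqrt(5)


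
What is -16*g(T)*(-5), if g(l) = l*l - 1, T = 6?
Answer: 2800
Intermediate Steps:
g(l) = -1 + l² (g(l) = l² - 1 = -1 + l²)
-16*g(T)*(-5) = -16*(-1 + 6²)*(-5) = -16*(-1 + 36)*(-5) = -16*35*(-5) = -560*(-5) = 2800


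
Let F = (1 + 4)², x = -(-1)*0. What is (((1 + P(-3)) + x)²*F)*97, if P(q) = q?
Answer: 9700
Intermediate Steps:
x = 0 (x = -1*0 = 0)
F = 25 (F = 5² = 25)
(((1 + P(-3)) + x)²*F)*97 = (((1 - 3) + 0)²*25)*97 = ((-2 + 0)²*25)*97 = ((-2)²*25)*97 = (4*25)*97 = 100*97 = 9700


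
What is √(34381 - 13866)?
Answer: √20515 ≈ 143.23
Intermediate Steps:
√(34381 - 13866) = √20515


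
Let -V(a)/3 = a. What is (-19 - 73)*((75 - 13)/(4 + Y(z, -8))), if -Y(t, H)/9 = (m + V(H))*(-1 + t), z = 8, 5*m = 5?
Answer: 5704/1571 ≈ 3.6308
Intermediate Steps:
m = 1 (m = (⅕)*5 = 1)
V(a) = -3*a
Y(t, H) = -9*(1 - 3*H)*(-1 + t)
(-19 - 73)*((75 - 13)/(4 + Y(z, -8))) = (-19 - 73)*((75 - 13)/(4 + (9 - 27*(-8) - 9*8 + 27*(-8)*8))) = -5704/(4 + (9 + 216 - 72 - 1728)) = -5704/(4 - 1575) = -5704/(-1571) = -5704*(-1)/1571 = -92*(-62/1571) = 5704/1571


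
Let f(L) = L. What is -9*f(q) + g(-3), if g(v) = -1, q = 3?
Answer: -28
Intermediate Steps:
-9*f(q) + g(-3) = -9*3 - 1 = -27 - 1 = -28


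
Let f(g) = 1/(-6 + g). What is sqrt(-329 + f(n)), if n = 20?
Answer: I*sqrt(64470)/14 ≈ 18.136*I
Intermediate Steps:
sqrt(-329 + f(n)) = sqrt(-329 + 1/(-6 + 20)) = sqrt(-329 + 1/14) = sqrt(-4605/14) = I*sqrt(64470)/14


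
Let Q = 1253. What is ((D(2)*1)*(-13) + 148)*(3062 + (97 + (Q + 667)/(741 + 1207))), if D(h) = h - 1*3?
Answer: 247764993/487 ≈ 5.0876e+5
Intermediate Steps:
D(h) = -3 + h (D(h) = h - 3 = -3 + h)
((D(2)*1)*(-13) + 148)*(3062 + (97 + (Q + 667)/(741 + 1207))) = (((-3 + 2)*1)*(-13) + 148)*(3062 + (97 + (1253 + 667)/(741 + 1207))) = (-1*1*(-13) + 148)*(3062 + (97 + 1920/1948)) = (-1*(-13) + 148)*(3062 + (97 + 1920*(1/1948))) = (13 + 148)*(3062 + (97 + 480/487)) = 161*(3062 + 47719/487) = 161*(1538913/487) = 247764993/487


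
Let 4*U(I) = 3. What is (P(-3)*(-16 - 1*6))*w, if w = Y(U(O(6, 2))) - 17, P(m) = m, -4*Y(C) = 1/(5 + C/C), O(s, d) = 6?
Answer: -4499/4 ≈ -1124.8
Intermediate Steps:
U(I) = ¾ (U(I) = (¼)*3 = ¾)
Y(C) = -1/24 (Y(C) = -1/(4*(5 + C/C)) = -1/(4*(5 + 1)) = -¼/6 = -¼*⅙ = -1/24)
w = -409/24 (w = -1/24 - 17 = -409/24 ≈ -17.042)
(P(-3)*(-16 - 1*6))*w = -3*(-16 - 1*6)*(-409/24) = -3*(-16 - 6)*(-409/24) = -3*(-22)*(-409/24) = 66*(-409/24) = -4499/4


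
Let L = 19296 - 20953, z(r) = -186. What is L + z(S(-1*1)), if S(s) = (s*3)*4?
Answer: -1843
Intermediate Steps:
S(s) = 12*s (S(s) = (3*s)*4 = 12*s)
L = -1657
L + z(S(-1*1)) = -1657 - 186 = -1843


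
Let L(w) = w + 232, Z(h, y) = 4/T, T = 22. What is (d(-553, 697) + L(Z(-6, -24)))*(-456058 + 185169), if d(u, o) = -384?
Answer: 452384630/11 ≈ 4.1126e+7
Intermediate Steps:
Z(h, y) = 2/11 (Z(h, y) = 4/22 = 4*(1/22) = 2/11)
L(w) = 232 + w
(d(-553, 697) + L(Z(-6, -24)))*(-456058 + 185169) = (-384 + (232 + 2/11))*(-456058 + 185169) = (-384 + 2554/11)*(-270889) = -1670/11*(-270889) = 452384630/11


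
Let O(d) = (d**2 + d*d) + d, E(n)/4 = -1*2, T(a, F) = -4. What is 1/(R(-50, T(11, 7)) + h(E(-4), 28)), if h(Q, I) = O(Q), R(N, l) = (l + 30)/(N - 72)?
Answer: 61/7307 ≈ 0.0083482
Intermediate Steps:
E(n) = -8 (E(n) = 4*(-1*2) = 4*(-2) = -8)
O(d) = d + 2*d**2 (O(d) = (d**2 + d**2) + d = 2*d**2 + d = d + 2*d**2)
R(N, l) = (30 + l)/(-72 + N)
h(Q, I) = Q*(1 + 2*Q)
1/(R(-50, T(11, 7)) + h(E(-4), 28)) = 1/((30 - 4)/(-72 - 50) - 8*(1 + 2*(-8))) = 1/(26/(-122) - 8*(1 - 16)) = 1/(-1/122*26 - 8*(-15)) = 1/(-13/61 + 120) = 1/(7307/61) = 61/7307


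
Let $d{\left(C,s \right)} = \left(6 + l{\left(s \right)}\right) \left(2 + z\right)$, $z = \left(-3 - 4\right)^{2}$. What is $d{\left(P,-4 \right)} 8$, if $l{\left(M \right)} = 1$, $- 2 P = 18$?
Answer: $2856$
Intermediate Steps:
$P = -9$ ($P = \left(- \frac{1}{2}\right) 18 = -9$)
$z = 49$ ($z = \left(-3 - 4\right)^{2} = \left(-7\right)^{2} = 49$)
$d{\left(C,s \right)} = 357$ ($d{\left(C,s \right)} = \left(6 + 1\right) \left(2 + 49\right) = 7 \cdot 51 = 357$)
$d{\left(P,-4 \right)} 8 = 357 \cdot 8 = 2856$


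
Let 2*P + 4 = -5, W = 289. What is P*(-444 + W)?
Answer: 1395/2 ≈ 697.50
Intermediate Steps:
P = -9/2 (P = -2 + (½)*(-5) = -2 - 5/2 = -9/2 ≈ -4.5000)
P*(-444 + W) = -9*(-444 + 289)/2 = -9/2*(-155) = 1395/2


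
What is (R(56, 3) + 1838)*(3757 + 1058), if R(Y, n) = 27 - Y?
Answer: 8710335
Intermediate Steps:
(R(56, 3) + 1838)*(3757 + 1058) = ((27 - 1*56) + 1838)*(3757 + 1058) = ((27 - 56) + 1838)*4815 = (-29 + 1838)*4815 = 1809*4815 = 8710335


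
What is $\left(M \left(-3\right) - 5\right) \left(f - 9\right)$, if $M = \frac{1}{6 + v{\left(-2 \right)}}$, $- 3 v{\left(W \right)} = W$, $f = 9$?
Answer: $0$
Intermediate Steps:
$v{\left(W \right)} = - \frac{W}{3}$
$M = \frac{3}{20}$ ($M = \frac{1}{6 - - \frac{2}{3}} = \frac{1}{6 + \frac{2}{3}} = \frac{1}{\frac{20}{3}} = \frac{3}{20} \approx 0.15$)
$\left(M \left(-3\right) - 5\right) \left(f - 9\right) = \left(\frac{3}{20} \left(-3\right) - 5\right) \left(9 - 9\right) = \left(- \frac{9}{20} - 5\right) 0 = \left(- \frac{109}{20}\right) 0 = 0$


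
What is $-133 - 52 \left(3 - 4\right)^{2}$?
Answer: $-185$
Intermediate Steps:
$-133 - 52 \left(3 - 4\right)^{2} = -133 - 52 \left(-1\right)^{2} = -133 - 52 = -185$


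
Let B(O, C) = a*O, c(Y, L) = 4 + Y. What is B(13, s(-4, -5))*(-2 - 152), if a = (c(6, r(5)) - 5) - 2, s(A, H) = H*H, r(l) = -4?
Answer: -6006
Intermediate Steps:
s(A, H) = H²
a = 3 (a = ((4 + 6) - 5) - 2 = (10 - 5) - 2 = 5 - 2 = 3)
B(O, C) = 3*O
B(13, s(-4, -5))*(-2 - 152) = (3*13)*(-2 - 152) = 39*(-154) = -6006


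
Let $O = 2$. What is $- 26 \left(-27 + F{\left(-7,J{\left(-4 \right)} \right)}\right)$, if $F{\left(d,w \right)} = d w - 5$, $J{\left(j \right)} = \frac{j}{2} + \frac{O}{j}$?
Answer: $377$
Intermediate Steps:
$J{\left(j \right)} = \frac{j}{2} + \frac{2}{j}$
$F{\left(d,w \right)} = -5 + d w$
$- 26 \left(-27 + F{\left(-7,J{\left(-4 \right)} \right)}\right) = - 26 \left(-27 - \left(5 + 7 \left(\frac{1}{2} \left(-4\right) + \frac{2}{-4}\right)\right)\right) = - 26 \left(-27 - \left(5 + 7 \left(-2 + 2 \left(- \frac{1}{4}\right)\right)\right)\right) = - 26 \left(-27 - \left(5 + 7 \left(-2 - \frac{1}{2}\right)\right)\right) = - 26 \left(-27 - - \frac{25}{2}\right) = - 26 \left(-27 + \left(-5 + \frac{35}{2}\right)\right) = - 26 \left(-27 + \frac{25}{2}\right) = \left(-26\right) \left(- \frac{29}{2}\right) = 377$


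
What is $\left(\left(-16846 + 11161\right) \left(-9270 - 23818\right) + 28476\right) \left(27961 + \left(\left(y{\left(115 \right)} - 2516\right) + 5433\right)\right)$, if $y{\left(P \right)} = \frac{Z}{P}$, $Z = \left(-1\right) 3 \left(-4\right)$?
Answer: $\frac{668059581148392}{115} \approx 5.8092 \cdot 10^{12}$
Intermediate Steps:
$Z = 12$ ($Z = \left(-3\right) \left(-4\right) = 12$)
$y{\left(P \right)} = \frac{12}{P}$
$\left(\left(-16846 + 11161\right) \left(-9270 - 23818\right) + 28476\right) \left(27961 + \left(\left(y{\left(115 \right)} - 2516\right) + 5433\right)\right) = \left(\left(-16846 + 11161\right) \left(-9270 - 23818\right) + 28476\right) \left(27961 + \left(\left(\frac{12}{115} - 2516\right) + 5433\right)\right) = \left(\left(-5685\right) \left(-33088\right) + 28476\right) \left(27961 + \left(\left(12 \cdot \frac{1}{115} - 2516\right) + 5433\right)\right) = \left(188105280 + 28476\right) \left(27961 + \left(\left(\frac{12}{115} - 2516\right) + 5433\right)\right) = 188133756 \left(27961 + \left(- \frac{289328}{115} + 5433\right)\right) = 188133756 \left(27961 + \frac{335467}{115}\right) = 188133756 \cdot \frac{3550982}{115} = \frac{668059581148392}{115}$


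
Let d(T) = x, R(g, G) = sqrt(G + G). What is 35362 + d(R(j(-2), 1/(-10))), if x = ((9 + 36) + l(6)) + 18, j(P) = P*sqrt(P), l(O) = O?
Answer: 35431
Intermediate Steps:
j(P) = P**(3/2)
R(g, G) = sqrt(2)*sqrt(G) (R(g, G) = sqrt(2*G) = sqrt(2)*sqrt(G))
x = 69 (x = ((9 + 36) + 6) + 18 = (45 + 6) + 18 = 51 + 18 = 69)
d(T) = 69
35362 + d(R(j(-2), 1/(-10))) = 35362 + 69 = 35431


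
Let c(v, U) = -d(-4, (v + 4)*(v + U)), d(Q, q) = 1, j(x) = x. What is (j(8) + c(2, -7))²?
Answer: 49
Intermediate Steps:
c(v, U) = -1 (c(v, U) = -1*1 = -1)
(j(8) + c(2, -7))² = (8 - 1)² = 7² = 49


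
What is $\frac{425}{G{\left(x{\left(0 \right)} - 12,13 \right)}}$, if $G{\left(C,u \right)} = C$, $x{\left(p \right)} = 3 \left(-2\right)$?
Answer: $- \frac{425}{18} \approx -23.611$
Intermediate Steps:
$x{\left(p \right)} = -6$
$\frac{425}{G{\left(x{\left(0 \right)} - 12,13 \right)}} = \frac{425}{-6 - 12} = \frac{425}{-18} = 425 \left(- \frac{1}{18}\right) = - \frac{425}{18}$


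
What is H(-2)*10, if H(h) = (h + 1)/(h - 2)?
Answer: 5/2 ≈ 2.5000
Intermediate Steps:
H(h) = (1 + h)/(-2 + h)
H(-2)*10 = ((1 - 2)/(-2 - 2))*10 = (-1/(-4))*10 = -1/4*(-1)*10 = (1/4)*10 = 5/2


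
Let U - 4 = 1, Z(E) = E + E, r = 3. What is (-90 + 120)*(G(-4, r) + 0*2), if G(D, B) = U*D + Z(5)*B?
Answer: 300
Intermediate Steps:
Z(E) = 2*E
U = 5 (U = 4 + 1 = 5)
G(D, B) = 5*D + 10*B (G(D, B) = 5*D + (2*5)*B = 5*D + 10*B)
(-90 + 120)*(G(-4, r) + 0*2) = (-90 + 120)*((5*(-4) + 10*3) + 0*2) = 30*((-20 + 30) + 0) = 30*(10 + 0) = 30*10 = 300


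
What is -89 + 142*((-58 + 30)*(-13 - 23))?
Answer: 143047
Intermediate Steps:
-89 + 142*((-58 + 30)*(-13 - 23)) = -89 + 142*(-28*(-36)) = -89 + 142*1008 = -89 + 143136 = 143047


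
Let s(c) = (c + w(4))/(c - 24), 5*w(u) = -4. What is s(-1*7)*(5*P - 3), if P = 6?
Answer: 1053/155 ≈ 6.7935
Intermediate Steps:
w(u) = -4/5 (w(u) = (1/5)*(-4) = -4/5)
s(c) = (-4/5 + c)/(-24 + c) (s(c) = (c - 4/5)/(c - 24) = (-4/5 + c)/(-24 + c))
s(-1*7)*(5*P - 3) = ((-4/5 - 1*7)/(-24 - 1*7))*(5*6 - 3) = ((-4/5 - 7)/(-24 - 7))*(30 - 3) = (-39/5/(-31))*27 = -1/31*(-39/5)*27 = (39/155)*27 = 1053/155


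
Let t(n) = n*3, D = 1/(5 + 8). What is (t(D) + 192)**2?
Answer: 6245001/169 ≈ 36953.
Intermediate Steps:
D = 1/13 ≈ 0.076923
t(n) = 3*n
(t(D) + 192)**2 = (3*(1/13) + 192)**2 = (3/13 + 192)**2 = (2499/13)**2 = 6245001/169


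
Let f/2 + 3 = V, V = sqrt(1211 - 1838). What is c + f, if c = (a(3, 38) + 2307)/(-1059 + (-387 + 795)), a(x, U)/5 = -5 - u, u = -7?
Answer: -889/93 + 2*I*sqrt(627) ≈ -9.5591 + 50.08*I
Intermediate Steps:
a(x, U) = 10 (a(x, U) = 5*(-5 - 1*(-7)) = 5*(-5 + 7) = 5*2 = 10)
V = I*sqrt(627) (V = sqrt(-627) = I*sqrt(627) ≈ 25.04*I)
f = -6 + 2*I*sqrt(627) (f = -6 + 2*(I*sqrt(627)) = -6 + 2*I*sqrt(627) ≈ -6.0 + 50.08*I)
c = -331/93 (c = (10 + 2307)/(-1059 + (-387 + 795)) = 2317/(-1059 + 408) = 2317/(-651) = 2317*(-1/651) = -331/93 ≈ -3.5591)
c + f = -331/93 + (-6 + 2*I*sqrt(627)) = -889/93 + 2*I*sqrt(627)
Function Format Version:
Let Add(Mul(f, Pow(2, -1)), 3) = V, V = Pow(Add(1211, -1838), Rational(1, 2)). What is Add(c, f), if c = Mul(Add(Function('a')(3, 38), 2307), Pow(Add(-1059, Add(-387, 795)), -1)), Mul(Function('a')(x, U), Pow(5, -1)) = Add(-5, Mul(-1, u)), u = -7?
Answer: Add(Rational(-889, 93), Mul(2, I, Pow(627, Rational(1, 2)))) ≈ Add(-9.5591, Mul(50.080, I))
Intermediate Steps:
Function('a')(x, U) = 10 (Function('a')(x, U) = Mul(5, Add(-5, Mul(-1, -7))) = Mul(5, Add(-5, 7)) = Mul(5, 2) = 10)
V = Mul(I, Pow(627, Rational(1, 2))) (V = Pow(-627, Rational(1, 2)) = Mul(I, Pow(627, Rational(1, 2))) ≈ Mul(25.040, I))
f = Add(-6, Mul(2, I, Pow(627, Rational(1, 2)))) (f = Add(-6, Mul(2, Mul(I, Pow(627, Rational(1, 2))))) = Add(-6, Mul(2, I, Pow(627, Rational(1, 2)))) ≈ Add(-6.0000, Mul(50.080, I)))
c = Rational(-331, 93) (c = Mul(Add(10, 2307), Pow(Add(-1059, Add(-387, 795)), -1)) = Mul(2317, Pow(Add(-1059, 408), -1)) = Mul(2317, Pow(-651, -1)) = Mul(2317, Rational(-1, 651)) = Rational(-331, 93) ≈ -3.5591)
Add(c, f) = Add(Rational(-331, 93), Add(-6, Mul(2, I, Pow(627, Rational(1, 2))))) = Add(Rational(-889, 93), Mul(2, I, Pow(627, Rational(1, 2))))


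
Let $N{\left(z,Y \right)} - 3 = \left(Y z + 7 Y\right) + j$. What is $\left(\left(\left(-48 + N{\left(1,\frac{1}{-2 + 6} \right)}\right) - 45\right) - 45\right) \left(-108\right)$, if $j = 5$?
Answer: $13824$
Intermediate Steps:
$N{\left(z,Y \right)} = 8 + 7 Y + Y z$ ($N{\left(z,Y \right)} = 3 + \left(\left(Y z + 7 Y\right) + 5\right) = 3 + \left(\left(7 Y + Y z\right) + 5\right) = 3 + \left(5 + 7 Y + Y z\right) = 8 + 7 Y + Y z$)
$\left(\left(\left(-48 + N{\left(1,\frac{1}{-2 + 6} \right)}\right) - 45\right) - 45\right) \left(-108\right) = \left(\left(\left(-48 + \left(8 + \frac{7}{-2 + 6} + \frac{1}{-2 + 6} \cdot 1\right)\right) - 45\right) - 45\right) \left(-108\right) = \left(\left(\left(-48 + \left(8 + \frac{7}{4} + \frac{1}{4} \cdot 1\right)\right) - 45\right) - 45\right) \left(-108\right) = \left(\left(\left(-48 + \left(8 + 7 \cdot \frac{1}{4} + \frac{1}{4} \cdot 1\right)\right) - 45\right) - 45\right) \left(-108\right) = \left(\left(\left(-48 + \left(8 + \frac{7}{4} + \frac{1}{4}\right)\right) - 45\right) - 45\right) \left(-108\right) = \left(\left(\left(-48 + 10\right) - 45\right) - 45\right) \left(-108\right) = \left(\left(-38 - 45\right) - 45\right) \left(-108\right) = \left(-83 - 45\right) \left(-108\right) = \left(-128\right) \left(-108\right) = 13824$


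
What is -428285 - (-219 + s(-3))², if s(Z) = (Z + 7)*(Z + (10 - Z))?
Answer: -460326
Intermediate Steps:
s(Z) = 70 + 10*Z (s(Z) = (7 + Z)*10 = 70 + 10*Z)
-428285 - (-219 + s(-3))² = -428285 - (-219 + (70 + 10*(-3)))² = -428285 - (-219 + (70 - 30))² = -428285 - (-219 + 40)² = -428285 - 1*(-179)² = -428285 - 1*32041 = -428285 - 32041 = -460326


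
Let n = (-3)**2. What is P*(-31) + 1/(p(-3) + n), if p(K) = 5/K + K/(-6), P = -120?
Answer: 174846/47 ≈ 3720.1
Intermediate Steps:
p(K) = 5/K - K/6 (p(K) = 5/K + K*(-1/6) = 5/K - K/6)
n = 9
P*(-31) + 1/(p(-3) + n) = -120*(-31) + 1/((5/(-3) - 1/6*(-3)) + 9) = 3720 + 1/((5*(-1/3) + 1/2) + 9) = 3720 + 1/((-5/3 + 1/2) + 9) = 3720 + 1/(-7/6 + 9) = 3720 + 1/(47/6) = 3720 + 6/47 = 174846/47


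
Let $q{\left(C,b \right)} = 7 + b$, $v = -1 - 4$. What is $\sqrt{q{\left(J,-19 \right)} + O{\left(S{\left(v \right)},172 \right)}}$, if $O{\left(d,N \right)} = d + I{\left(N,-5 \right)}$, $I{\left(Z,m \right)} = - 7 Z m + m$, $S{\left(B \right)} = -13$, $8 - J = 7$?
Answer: $\sqrt{5990} \approx 77.395$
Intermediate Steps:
$J = 1$ ($J = 8 - 7 = 1$)
$v = -5$
$I{\left(Z,m \right)} = m - 7 Z m$ ($I{\left(Z,m \right)} = - 7 Z m + m = m - 7 Z m$)
$O{\left(d,N \right)} = -5 + d + 35 N$ ($O{\left(d,N \right)} = d - 5 \left(1 - 7 N\right) = d + \left(-5 + 35 N\right) = -5 + d + 35 N$)
$\sqrt{q{\left(J,-19 \right)} + O{\left(S{\left(v \right)},172 \right)}} = \sqrt{\left(7 - 19\right) - -6002} = \sqrt{-12 - -6002} = \sqrt{-12 + 6002} = \sqrt{5990}$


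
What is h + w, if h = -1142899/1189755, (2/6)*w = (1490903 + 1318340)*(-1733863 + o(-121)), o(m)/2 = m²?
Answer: -17091718996646448394/1189755 ≈ -1.4366e+13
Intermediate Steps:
o(m) = 2*m²
w = -14365746726549 (w = 3*((1490903 + 1318340)*(-1733863 + 2*(-121)²)) = 3*(2809243*(-1733863 + 2*14641)) = 3*(2809243*(-1733863 + 29282)) = 3*(2809243*(-1704581)) = 3*(-4788582242183) = -14365746726549)
h = -1142899/1189755 (h = -1142899*1/1189755 = -1142899/1189755 ≈ -0.96062)
h + w = -1142899/1189755 - 14365746726549 = -17091718996646448394/1189755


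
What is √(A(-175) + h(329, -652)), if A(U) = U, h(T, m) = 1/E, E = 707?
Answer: 2*I*√21868217/707 ≈ 13.229*I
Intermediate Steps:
h(T, m) = 1/707
√(A(-175) + h(329, -652)) = √(-175 + 1/707) = √(-123724/707) = 2*I*√21868217/707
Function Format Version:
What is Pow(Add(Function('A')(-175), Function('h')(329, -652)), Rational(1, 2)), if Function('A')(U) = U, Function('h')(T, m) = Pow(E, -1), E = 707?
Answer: Mul(Rational(2, 707), I, Pow(21868217, Rational(1, 2))) ≈ Mul(13.229, I)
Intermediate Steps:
Function('h')(T, m) = Rational(1, 707) (Function('h')(T, m) = Pow(707, -1) = Rational(1, 707))
Pow(Add(Function('A')(-175), Function('h')(329, -652)), Rational(1, 2)) = Pow(Add(-175, Rational(1, 707)), Rational(1, 2)) = Pow(Rational(-123724, 707), Rational(1, 2)) = Mul(Rational(2, 707), I, Pow(21868217, Rational(1, 2)))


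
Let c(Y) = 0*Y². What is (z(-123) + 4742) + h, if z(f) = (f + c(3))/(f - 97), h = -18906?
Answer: -3115957/220 ≈ -14163.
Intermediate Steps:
c(Y) = 0
z(f) = f/(-97 + f) (z(f) = (f + 0)/(f - 97) = f/(-97 + f))
(z(-123) + 4742) + h = (-123/(-97 - 123) + 4742) - 18906 = (-123/(-220) + 4742) - 18906 = (-123*(-1/220) + 4742) - 18906 = (123/220 + 4742) - 18906 = 1043363/220 - 18906 = -3115957/220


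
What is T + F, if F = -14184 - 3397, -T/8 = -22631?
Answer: 163467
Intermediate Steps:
T = 181048 (T = -8*(-22631) = 181048)
F = -17581
T + F = 181048 - 17581 = 163467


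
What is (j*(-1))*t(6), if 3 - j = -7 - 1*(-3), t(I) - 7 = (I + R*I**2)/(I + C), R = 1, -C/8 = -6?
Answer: -490/9 ≈ -54.444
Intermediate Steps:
C = 48 (C = -8*(-6) = 48)
t(I) = 7 + (I + I**2)/(48 + I) (t(I) = 7 + (I + 1*I**2)/(I + 48) = 7 + (I + I**2)/(48 + I))
j = 7 (j = 3 - (-7 - 1*(-3)) = 3 - (-7 + 3) = 3 - 1*(-4) = 3 + 4 = 7)
(j*(-1))*t(6) = (7*(-1))*((336 + 6**2 + 8*6)/(48 + 6)) = -7*(336 + 36 + 48)/54 = -7*420/54 = -7*70/9 = -490/9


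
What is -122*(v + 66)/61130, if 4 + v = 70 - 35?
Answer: -5917/30565 ≈ -0.19359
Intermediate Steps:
v = 31 (v = -4 + (70 - 35) = -4 + 35 = 31)
-122*(v + 66)/61130 = -122*(31 + 66)/61130 = -122*97*(1/61130) = -11834*1/61130 = -5917/30565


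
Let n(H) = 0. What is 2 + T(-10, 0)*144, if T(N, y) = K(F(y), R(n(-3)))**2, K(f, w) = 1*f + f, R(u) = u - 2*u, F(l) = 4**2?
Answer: 147458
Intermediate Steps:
F(l) = 16
R(u) = -u
K(f, w) = 2*f (K(f, w) = f + f = 2*f)
T(N, y) = 1024 (T(N, y) = (2*16)**2 = 32**2 = 1024)
2 + T(-10, 0)*144 = 2 + 1024*144 = 2 + 147456 = 147458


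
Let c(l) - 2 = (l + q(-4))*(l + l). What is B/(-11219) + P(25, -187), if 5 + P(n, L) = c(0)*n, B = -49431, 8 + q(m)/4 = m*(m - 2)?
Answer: 554286/11219 ≈ 49.406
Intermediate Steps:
q(m) = -32 + 4*m*(-2 + m) (q(m) = -32 + 4*(m*(m - 2)) = -32 + 4*(m*(-2 + m)) = -32 + 4*m*(-2 + m))
c(l) = 2 + 2*l*(64 + l) (c(l) = 2 + (l + (-32 - 8*(-4) + 4*(-4)²))*(l + l) = 2 + (l + (-32 + 32 + 4*16))*(2*l) = 2 + (l + (-32 + 32 + 64))*(2*l) = 2 + (l + 64)*(2*l) = 2 + (64 + l)*(2*l) = 2 + 2*l*(64 + l))
P(n, L) = -5 + 2*n (P(n, L) = -5 + (2 + 2*0² + 128*0)*n = -5 + (2 + 2*0 + 0)*n = -5 + (2 + 0 + 0)*n = -5 + 2*n)
B/(-11219) + P(25, -187) = -49431/(-11219) + (-5 + 2*25) = -49431*(-1/11219) + (-5 + 50) = 49431/11219 + 45 = 554286/11219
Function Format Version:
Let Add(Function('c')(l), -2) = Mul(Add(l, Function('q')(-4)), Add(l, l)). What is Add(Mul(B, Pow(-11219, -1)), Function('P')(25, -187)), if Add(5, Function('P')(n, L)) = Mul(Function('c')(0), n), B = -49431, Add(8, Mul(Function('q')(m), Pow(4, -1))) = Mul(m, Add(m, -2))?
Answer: Rational(554286, 11219) ≈ 49.406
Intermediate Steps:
Function('q')(m) = Add(-32, Mul(4, m, Add(-2, m))) (Function('q')(m) = Add(-32, Mul(4, Mul(m, Add(m, -2)))) = Add(-32, Mul(4, Mul(m, Add(-2, m)))) = Add(-32, Mul(4, m, Add(-2, m))))
Function('c')(l) = Add(2, Mul(2, l, Add(64, l))) (Function('c')(l) = Add(2, Mul(Add(l, Add(-32, Mul(-8, -4), Mul(4, Pow(-4, 2)))), Add(l, l))) = Add(2, Mul(Add(l, Add(-32, 32, Mul(4, 16))), Mul(2, l))) = Add(2, Mul(Add(l, Add(-32, 32, 64)), Mul(2, l))) = Add(2, Mul(Add(l, 64), Mul(2, l))) = Add(2, Mul(Add(64, l), Mul(2, l))) = Add(2, Mul(2, l, Add(64, l))))
Function('P')(n, L) = Add(-5, Mul(2, n)) (Function('P')(n, L) = Add(-5, Mul(Add(2, Mul(2, Pow(0, 2)), Mul(128, 0)), n)) = Add(-5, Mul(Add(2, Mul(2, 0), 0), n)) = Add(-5, Mul(Add(2, 0, 0), n)) = Add(-5, Mul(2, n)))
Add(Mul(B, Pow(-11219, -1)), Function('P')(25, -187)) = Add(Mul(-49431, Pow(-11219, -1)), Add(-5, Mul(2, 25))) = Add(Mul(-49431, Rational(-1, 11219)), Add(-5, 50)) = Add(Rational(49431, 11219), 45) = Rational(554286, 11219)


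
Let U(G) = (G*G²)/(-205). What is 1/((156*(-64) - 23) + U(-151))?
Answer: 205/1391516 ≈ 0.00014732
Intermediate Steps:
U(G) = -G³/205 (U(G) = G³*(-1/205) = -G³/205)
1/((156*(-64) - 23) + U(-151)) = 1/((156*(-64) - 23) - 1/205*(-151)³) = 1/((-9984 - 23) - 1/205*(-3442951)) = 1/(-10007 + 3442951/205) = 1/(1391516/205) = 205/1391516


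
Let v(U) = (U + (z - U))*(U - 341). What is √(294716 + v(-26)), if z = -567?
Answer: √502805 ≈ 709.09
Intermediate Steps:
v(U) = 193347 - 567*U (v(U) = (U + (-567 - U))*(U - 341) = -567*(-341 + U) = 193347 - 567*U)
√(294716 + v(-26)) = √(294716 + (193347 - 567*(-26))) = √(294716 + (193347 + 14742)) = √(294716 + 208089) = √502805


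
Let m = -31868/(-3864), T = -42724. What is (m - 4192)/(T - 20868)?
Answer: 4041505/61429872 ≈ 0.065791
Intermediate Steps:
m = 7967/966 (m = -31868*(-1/3864) = 7967/966 ≈ 8.2474)
(m - 4192)/(T - 20868) = (7967/966 - 4192)/(-42724 - 20868) = -4041505/966/(-63592) = -4041505/966*(-1/63592) = 4041505/61429872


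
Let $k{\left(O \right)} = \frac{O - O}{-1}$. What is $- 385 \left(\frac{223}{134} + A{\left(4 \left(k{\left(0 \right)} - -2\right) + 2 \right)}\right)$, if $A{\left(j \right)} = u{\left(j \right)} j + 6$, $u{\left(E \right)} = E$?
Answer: $- \frac{5554395}{134} \approx -41451.0$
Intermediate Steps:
$k{\left(O \right)} = 0$ ($k{\left(O \right)} = 0 \left(-1\right) = 0$)
$A{\left(j \right)} = 6 + j^{2}$ ($A{\left(j \right)} = j j + 6 = j^{2} + 6 = 6 + j^{2}$)
$- 385 \left(\frac{223}{134} + A{\left(4 \left(k{\left(0 \right)} - -2\right) + 2 \right)}\right) = - 385 \left(\frac{223}{134} + \left(6 + \left(4 \left(0 - -2\right) + 2\right)^{2}\right)\right) = - 385 \left(223 \cdot \frac{1}{134} + \left(6 + \left(4 \left(0 + 2\right) + 2\right)^{2}\right)\right) = - 385 \left(\frac{223}{134} + \left(6 + \left(4 \cdot 2 + 2\right)^{2}\right)\right) = - 385 \left(\frac{223}{134} + \left(6 + \left(8 + 2\right)^{2}\right)\right) = - 385 \left(\frac{223}{134} + \left(6 + 10^{2}\right)\right) = - 385 \left(\frac{223}{134} + \left(6 + 100\right)\right) = - 385 \left(\frac{223}{134} + 106\right) = \left(-385\right) \frac{14427}{134} = - \frac{5554395}{134}$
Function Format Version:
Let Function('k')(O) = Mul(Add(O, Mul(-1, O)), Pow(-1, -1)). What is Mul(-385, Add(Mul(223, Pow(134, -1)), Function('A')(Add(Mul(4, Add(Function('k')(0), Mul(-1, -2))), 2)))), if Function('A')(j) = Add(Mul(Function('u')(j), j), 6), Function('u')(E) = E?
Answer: Rational(-5554395, 134) ≈ -41451.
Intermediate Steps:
Function('k')(O) = 0 (Function('k')(O) = Mul(0, -1) = 0)
Function('A')(j) = Add(6, Pow(j, 2)) (Function('A')(j) = Add(Mul(j, j), 6) = Add(Pow(j, 2), 6) = Add(6, Pow(j, 2)))
Mul(-385, Add(Mul(223, Pow(134, -1)), Function('A')(Add(Mul(4, Add(Function('k')(0), Mul(-1, -2))), 2)))) = Mul(-385, Add(Mul(223, Pow(134, -1)), Add(6, Pow(Add(Mul(4, Add(0, Mul(-1, -2))), 2), 2)))) = Mul(-385, Add(Mul(223, Rational(1, 134)), Add(6, Pow(Add(Mul(4, Add(0, 2)), 2), 2)))) = Mul(-385, Add(Rational(223, 134), Add(6, Pow(Add(Mul(4, 2), 2), 2)))) = Mul(-385, Add(Rational(223, 134), Add(6, Pow(Add(8, 2), 2)))) = Mul(-385, Add(Rational(223, 134), Add(6, Pow(10, 2)))) = Mul(-385, Add(Rational(223, 134), Add(6, 100))) = Mul(-385, Add(Rational(223, 134), 106)) = Mul(-385, Rational(14427, 134)) = Rational(-5554395, 134)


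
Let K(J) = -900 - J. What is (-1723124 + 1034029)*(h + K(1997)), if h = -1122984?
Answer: 775838967695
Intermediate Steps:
(-1723124 + 1034029)*(h + K(1997)) = (-1723124 + 1034029)*(-1122984 + (-900 - 1*1997)) = -689095*(-1122984 + (-900 - 1997)) = -689095*(-1122984 - 2897) = -689095*(-1125881) = 775838967695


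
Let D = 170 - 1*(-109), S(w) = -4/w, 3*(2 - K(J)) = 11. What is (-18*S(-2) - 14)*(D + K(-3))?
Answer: -41600/3 ≈ -13867.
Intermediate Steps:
K(J) = -5/3 (K(J) = 2 - 1/3*11 = 2 - 11/3 = -5/3)
D = 279 (D = 170 + 109 = 279)
(-18*S(-2) - 14)*(D + K(-3)) = (-(-72)/(-2) - 14)*(279 - 5/3) = (-(-72)*(-1)/2 - 14)*(832/3) = (-18*2 - 14)*(832/3) = (-36 - 14)*(832/3) = -50*832/3 = -41600/3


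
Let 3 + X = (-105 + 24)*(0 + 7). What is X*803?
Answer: -457710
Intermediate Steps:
X = -570 (X = -3 + (-105 + 24)*(0 + 7) = -3 - 81*7 = -3 - 567 = -570)
X*803 = -570*803 = -457710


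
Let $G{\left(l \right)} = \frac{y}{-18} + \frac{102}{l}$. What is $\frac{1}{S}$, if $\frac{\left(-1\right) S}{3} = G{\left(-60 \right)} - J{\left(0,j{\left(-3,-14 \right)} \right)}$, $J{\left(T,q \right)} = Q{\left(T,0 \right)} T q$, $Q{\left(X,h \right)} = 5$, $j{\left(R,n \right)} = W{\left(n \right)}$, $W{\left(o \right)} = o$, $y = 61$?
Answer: $\frac{15}{229} \approx 0.065502$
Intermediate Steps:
$j{\left(R,n \right)} = n$
$J{\left(T,q \right)} = 5 T q$
$G{\left(l \right)} = - \frac{61}{18} + \frac{102}{l}$ ($G{\left(l \right)} = \frac{61}{-18} + \frac{102}{l} = 61 \left(- \frac{1}{18}\right) + \frac{102}{l} = - \frac{61}{18} + \frac{102}{l}$)
$S = \frac{229}{15}$ ($S = - 3 \left(\left(- \frac{61}{18} + \frac{102}{-60}\right) - 5 \cdot 0 \left(-14\right)\right) = - 3 \left(\left(- \frac{61}{18} + 102 \left(- \frac{1}{60}\right)\right) - 0\right) = - 3 \left(\left(- \frac{61}{18} - \frac{17}{10}\right) + 0\right) = - 3 \left(- \frac{229}{45} + 0\right) = \left(-3\right) \left(- \frac{229}{45}\right) = \frac{229}{15} \approx 15.267$)
$\frac{1}{S} = \frac{1}{\frac{229}{15}} = \frac{15}{229}$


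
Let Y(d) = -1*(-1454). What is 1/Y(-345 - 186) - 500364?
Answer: -727529255/1454 ≈ -5.0036e+5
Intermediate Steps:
Y(d) = 1454
1/Y(-345 - 186) - 500364 = 1/1454 - 500364 = -727529255/1454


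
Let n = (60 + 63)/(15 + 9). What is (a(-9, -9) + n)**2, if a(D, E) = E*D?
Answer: 474721/64 ≈ 7417.5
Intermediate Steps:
a(D, E) = D*E
n = 41/8 (n = 123/24 = 123*(1/24) = 41/8 ≈ 5.1250)
(a(-9, -9) + n)**2 = (-9*(-9) + 41/8)**2 = (81 + 41/8)**2 = (689/8)**2 = 474721/64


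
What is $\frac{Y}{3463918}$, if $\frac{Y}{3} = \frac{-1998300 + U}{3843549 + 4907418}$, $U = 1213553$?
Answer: $- \frac{784747}{10104210702902} \approx -7.7665 \cdot 10^{-8}$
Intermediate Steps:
$Y = - \frac{784747}{2916989}$ ($Y = 3 \frac{-1998300 + 1213553}{3843549 + 4907418} = 3 \left(- \frac{784747}{8750967}\right) = - \frac{784747}{2916989} \approx -0.26903$)
$\frac{Y}{3463918} = - \frac{784747}{2916989 \cdot 3463918} = \left(- \frac{784747}{2916989}\right) \frac{1}{3463918} = - \frac{784747}{10104210702902}$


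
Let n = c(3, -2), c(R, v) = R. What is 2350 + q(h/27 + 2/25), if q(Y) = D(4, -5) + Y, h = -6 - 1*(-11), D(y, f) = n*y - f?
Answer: 1597904/675 ≈ 2367.3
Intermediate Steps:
n = 3
D(y, f) = -f + 3*y (D(y, f) = 3*y - f = -f + 3*y)
h = 5 (h = -6 + 11 = 5)
q(Y) = 17 + Y (q(Y) = (-1*(-5) + 3*4) + Y = (5 + 12) + Y = 17 + Y)
2350 + q(h/27 + 2/25) = 2350 + (17 + (5/27 + 2/25)) = 2350 + (17 + 179/675) = 2350 + 11654/675 = 1597904/675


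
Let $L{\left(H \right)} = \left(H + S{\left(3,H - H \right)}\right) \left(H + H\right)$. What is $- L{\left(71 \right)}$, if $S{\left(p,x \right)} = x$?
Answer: $-10082$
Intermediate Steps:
$L{\left(H \right)} = 2 H^{2}$ ($L{\left(H \right)} = \left(H + \left(H - H\right)\right) \left(H + H\right) = \left(H + 0\right) 2 H = H 2 H = 2 H^{2}$)
$- L{\left(71 \right)} = - 2 \cdot 71^{2} = - 2 \cdot 5041 = \left(-1\right) 10082 = -10082$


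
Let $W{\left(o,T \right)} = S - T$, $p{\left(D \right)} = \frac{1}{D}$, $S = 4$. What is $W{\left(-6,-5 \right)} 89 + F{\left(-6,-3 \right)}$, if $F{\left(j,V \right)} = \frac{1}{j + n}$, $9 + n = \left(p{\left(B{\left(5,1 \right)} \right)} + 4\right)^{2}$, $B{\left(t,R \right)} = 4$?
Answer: $\frac{39265}{49} \approx 801.33$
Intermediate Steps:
$n = \frac{145}{16}$ ($n = -9 + \left(\frac{1}{4} + 4\right)^{2} = -9 + \left(\frac{17}{4}\right)^{2} = -9 + \frac{289}{16} = \frac{145}{16} \approx 9.0625$)
$F{\left(j,V \right)} = \frac{1}{\frac{145}{16} + j}$ ($F{\left(j,V \right)} = \frac{1}{j + \frac{145}{16}} = \frac{1}{\frac{145}{16} + j}$)
$W{\left(o,T \right)} = 4 - T$
$W{\left(-6,-5 \right)} 89 + F{\left(-6,-3 \right)} = \left(4 - -5\right) 89 + \frac{16}{145 + 16 \left(-6\right)} = \left(4 + 5\right) 89 + \frac{16}{145 - 96} = 9 \cdot 89 + \frac{16}{49} = 801 + 16 \cdot \frac{1}{49} = 801 + \frac{16}{49} = \frac{39265}{49}$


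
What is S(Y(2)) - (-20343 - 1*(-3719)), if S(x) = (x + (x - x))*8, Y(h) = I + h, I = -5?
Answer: 16600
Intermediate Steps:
Y(h) = -5 + h
S(x) = 8*x (S(x) = (x + 0)*8 = x*8 = 8*x)
S(Y(2)) - (-20343 - 1*(-3719)) = 8*(-5 + 2) - (-20343 - 1*(-3719)) = 8*(-3) - (-20343 + 3719) = -24 - 1*(-16624) = -24 + 16624 = 16600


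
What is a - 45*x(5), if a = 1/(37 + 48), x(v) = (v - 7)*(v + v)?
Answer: 76501/85 ≈ 900.01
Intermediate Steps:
x(v) = 2*v*(-7 + v) (x(v) = (-7 + v)*(2*v) = 2*v*(-7 + v))
a = 1/85 ≈ 0.011765
a - 45*x(5) = 1/85 - 90*5*(-7 + 5) = 1/85 - 90*5*(-2) = 1/85 - 45*(-20) = 1/85 + 900 = 76501/85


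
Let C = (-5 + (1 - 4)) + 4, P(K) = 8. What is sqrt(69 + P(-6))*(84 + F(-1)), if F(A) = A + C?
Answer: 79*sqrt(77) ≈ 693.22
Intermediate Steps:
C = -4 (C = (-5 - 3) + 4 = -8 + 4 = -4)
F(A) = -4 + A (F(A) = A - 4 = -4 + A)
sqrt(69 + P(-6))*(84 + F(-1)) = sqrt(69 + 8)*(84 + (-4 - 1)) = sqrt(77)*(84 - 5) = sqrt(77)*79 = 79*sqrt(77)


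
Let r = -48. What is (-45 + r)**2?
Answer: 8649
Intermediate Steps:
(-45 + r)**2 = (-45 - 48)**2 = (-93)**2 = 8649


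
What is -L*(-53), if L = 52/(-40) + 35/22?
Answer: 848/55 ≈ 15.418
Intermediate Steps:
L = 16/55 (L = 52*(-1/40) + 35*(1/22) = -13/10 + 35/22 = 16/55 ≈ 0.29091)
-L*(-53) = -1*16/55*(-53) = -16/55*(-53) = 848/55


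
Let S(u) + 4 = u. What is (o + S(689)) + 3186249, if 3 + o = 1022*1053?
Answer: 4263097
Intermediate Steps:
S(u) = -4 + u
o = 1076163 (o = -3 + 1022*1053 = -3 + 1076166 = 1076163)
(o + S(689)) + 3186249 = (1076163 + (-4 + 689)) + 3186249 = (1076163 + 685) + 3186249 = 1076848 + 3186249 = 4263097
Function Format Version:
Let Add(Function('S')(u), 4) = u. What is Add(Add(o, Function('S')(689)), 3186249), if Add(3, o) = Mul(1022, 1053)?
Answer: 4263097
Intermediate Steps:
Function('S')(u) = Add(-4, u)
o = 1076163 (o = Add(-3, Mul(1022, 1053)) = Add(-3, 1076166) = 1076163)
Add(Add(o, Function('S')(689)), 3186249) = Add(Add(1076163, Add(-4, 689)), 3186249) = Add(Add(1076163, 685), 3186249) = Add(1076848, 3186249) = 4263097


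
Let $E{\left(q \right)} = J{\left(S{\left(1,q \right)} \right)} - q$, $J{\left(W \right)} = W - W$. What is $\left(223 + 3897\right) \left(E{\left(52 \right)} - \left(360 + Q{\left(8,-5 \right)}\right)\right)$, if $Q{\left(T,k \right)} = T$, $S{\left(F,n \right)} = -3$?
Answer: $-1730400$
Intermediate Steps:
$J{\left(W \right)} = 0$
$E{\left(q \right)} = - q$ ($E{\left(q \right)} = 0 - q = - q$)
$\left(223 + 3897\right) \left(E{\left(52 \right)} - \left(360 + Q{\left(8,-5 \right)}\right)\right) = \left(223 + 3897\right) \left(\left(-1\right) 52 - 368\right) = 4120 \left(-52 - 368\right) = 4120 \left(-420\right) = -1730400$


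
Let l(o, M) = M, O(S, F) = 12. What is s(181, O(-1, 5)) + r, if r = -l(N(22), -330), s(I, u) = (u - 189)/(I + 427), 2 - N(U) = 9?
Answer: 200463/608 ≈ 329.71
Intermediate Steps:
N(U) = -7 (N(U) = 2 - 1*9 = 2 - 9 = -7)
s(I, u) = (-189 + u)/(427 + I)
r = 330 (r = -1*(-330) = 330)
s(181, O(-1, 5)) + r = (-189 + 12)/(427 + 181) + 330 = -177/608 + 330 = 200463/608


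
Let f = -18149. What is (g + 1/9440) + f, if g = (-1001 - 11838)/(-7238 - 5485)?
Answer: -2179666609997/120105120 ≈ -18148.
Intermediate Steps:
g = 12839/12723 (g = -12839/(-12723) = -12839*(-1/12723) = 12839/12723 ≈ 1.0091)
(g + 1/9440) + f = (12839/12723 + 1/9440) - 18149 = 121212883/120105120 - 18149 = -2179666609997/120105120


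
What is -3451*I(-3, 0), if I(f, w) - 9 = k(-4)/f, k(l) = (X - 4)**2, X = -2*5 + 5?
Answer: 62118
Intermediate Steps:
X = -5 (X = -10 + 5 = -5)
k(l) = 81 (k(l) = (-5 - 4)**2 = (-9)**2 = 81)
I(f, w) = 9 + 81/f
-3451*I(-3, 0) = -3451*(9 + 81/(-3)) = -3451*(9 + 81*(-1/3)) = -3451*(9 - 27) = -3451*(-18) = 62118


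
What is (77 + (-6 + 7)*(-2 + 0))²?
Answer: 5625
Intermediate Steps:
(77 + (-6 + 7)*(-2 + 0))² = (77 + 1*(-2))² = (77 - 2)² = 75² = 5625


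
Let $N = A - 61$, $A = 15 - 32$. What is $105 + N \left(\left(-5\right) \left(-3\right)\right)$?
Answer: $-1065$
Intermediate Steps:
$A = -17$
$N = -78$ ($N = -17 - 61 = -78$)
$105 + N \left(\left(-5\right) \left(-3\right)\right) = 105 - 78 \left(\left(-5\right) \left(-3\right)\right) = 105 - 1170 = -1065$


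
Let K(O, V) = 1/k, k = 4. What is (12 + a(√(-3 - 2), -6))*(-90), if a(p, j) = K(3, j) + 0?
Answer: -2205/2 ≈ -1102.5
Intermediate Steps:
K(O, V) = ¼ (K(O, V) = 1/4 = ¼)
a(p, j) = ¼ (a(p, j) = ¼ + 0 = ¼)
(12 + a(√(-3 - 2), -6))*(-90) = (12 + ¼)*(-90) = (49/4)*(-90) = -2205/2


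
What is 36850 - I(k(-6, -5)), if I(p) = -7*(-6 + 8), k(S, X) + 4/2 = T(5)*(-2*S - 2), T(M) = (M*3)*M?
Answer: 36864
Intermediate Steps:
T(M) = 3*M**2 (T(M) = (3*M)*M = 3*M**2)
k(S, X) = -152 - 150*S (k(S, X) = -2 + (3*5**2)*(-2*S - 2) = -2 + (3*25)*(-2 - 2*S) = -2 + 75*(-2 - 2*S) = -2 + (-150 - 150*S) = -152 - 150*S)
I(p) = -14 (I(p) = -7*2 = -14)
36850 - I(k(-6, -5)) = 36850 - 1*(-14) = 36850 + 14 = 36864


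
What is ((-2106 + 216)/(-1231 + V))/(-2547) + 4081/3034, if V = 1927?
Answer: 67038629/49800076 ≈ 1.3462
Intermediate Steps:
((-2106 + 216)/(-1231 + V))/(-2547) + 4081/3034 = ((-2106 + 216)/(-1231 + 1927))/(-2547) + 4081/3034 = -1890/696*(-1/2547) + 4081*(1/3034) = -1890*1/696*(-1/2547) + 4081/3034 = -315/116*(-1/2547) + 4081/3034 = 35/32828 + 4081/3034 = 67038629/49800076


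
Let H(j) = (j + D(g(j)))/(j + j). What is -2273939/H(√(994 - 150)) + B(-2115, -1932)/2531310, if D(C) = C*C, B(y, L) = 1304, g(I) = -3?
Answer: -4858101582898484/965694765 + 81861804*√211/763 ≈ -3.4722e+6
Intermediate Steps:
D(C) = C²
H(j) = (9 + j)/(2*j) (H(j) = (j + (-3)²)/(j + j) = (j + 9)/((2*j)) = (9 + j)*(1/(2*j)) = (9 + j)/(2*j))
-2273939/H(√(994 - 150)) + B(-2115, -1932)/2531310 = -2273939*2*√(994 - 150)/(9 + √(994 - 150)) + 1304/2531310 = -2273939*4*√211/(9 + √844) + 1304*(1/2531310) = -2273939*4*√211/(9 + 2*√211) + 652/1265655 = -9095756*√211/(9 + 2*√211) + 652/1265655 = 652/1265655 - 9095756*√211/(9 + 2*√211)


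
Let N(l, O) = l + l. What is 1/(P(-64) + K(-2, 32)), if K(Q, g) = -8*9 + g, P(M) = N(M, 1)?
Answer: -1/168 ≈ -0.0059524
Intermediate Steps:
N(l, O) = 2*l
P(M) = 2*M
K(Q, g) = -72 + g
1/(P(-64) + K(-2, 32)) = 1/(2*(-64) + (-72 + 32)) = 1/(-128 - 40) = 1/(-168) = -1/168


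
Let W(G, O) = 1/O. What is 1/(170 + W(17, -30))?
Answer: 30/5099 ≈ 0.0058835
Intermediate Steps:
W(G, O) = 1/O
1/(170 + W(17, -30)) = 1/(170 + 1/(-30)) = 1/(170 - 1/30) = 1/(5099/30) = 30/5099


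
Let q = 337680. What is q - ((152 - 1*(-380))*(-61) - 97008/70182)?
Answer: 4329450172/11697 ≈ 3.7013e+5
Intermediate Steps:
q - ((152 - 1*(-380))*(-61) - 97008/70182) = 337680 - ((152 - 1*(-380))*(-61) - 97008/70182) = 337680 - ((152 + 380)*(-61) - 97008/70182) = 337680 - (532*(-61) - 1*16168/11697) = 337680 - (-32452 - 16168/11697) = 337680 - 1*(-379607212/11697) = 337680 + 379607212/11697 = 4329450172/11697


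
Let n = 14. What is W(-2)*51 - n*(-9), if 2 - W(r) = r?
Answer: 330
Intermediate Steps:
W(r) = 2 - r
W(-2)*51 - n*(-9) = (2 - 1*(-2))*51 - 14*(-9) = (2 + 2)*51 - 1*(-126) = 4*51 + 126 = 204 + 126 = 330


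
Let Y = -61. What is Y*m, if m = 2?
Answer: -122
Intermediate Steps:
Y*m = -61*2 = -122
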